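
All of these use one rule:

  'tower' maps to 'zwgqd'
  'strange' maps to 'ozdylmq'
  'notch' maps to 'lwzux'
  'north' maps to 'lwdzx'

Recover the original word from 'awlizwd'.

monitor

t(19)→z(25) and o(14)→w(22) fit y≡11x+24 (mod 26); the inverse of 11 mod 26 is 19. Treating letters as 0–25, the rule is x ↦ 11x + 24 (mod 26).
Reversing it on awlizwd: a(0)→19·(0−24)≡12=m; w(22)→19·(22−24)≡14=o; l(11)→19·(11−24)≡13=n; i(8)→19·(8−24)≡8=i; z(25)→19·(25−24)≡19=t; w(22)→19·(22−24)≡14=o; d(3)→19·(3−24)≡17=r (all mod 26).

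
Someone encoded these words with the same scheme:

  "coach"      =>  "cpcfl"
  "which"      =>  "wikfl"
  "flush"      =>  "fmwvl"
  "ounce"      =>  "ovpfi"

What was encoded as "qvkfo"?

quick

In coach: c→c is +0, o→p is +1, a→c is +2, c→f is +3 — the shift increases by 1 each position. Each letter shifts forward by its position index (0, 1, 2, …) — the shift grows by one for each successive letter.
Undoing it on qvkfo: q−0=q, v−1=u, k−2=i, f−3=c, o−4=k.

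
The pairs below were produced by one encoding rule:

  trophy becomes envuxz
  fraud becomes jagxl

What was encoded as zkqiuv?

The word is reversed, then every letter is shifted forward by 6.
Undoing it on zkqiuv: shift back: z−6=t, k−6=e, q−6=k, i−6=c, u−6=o, v−6=p → tekcop; then reverse → pocket.

pocket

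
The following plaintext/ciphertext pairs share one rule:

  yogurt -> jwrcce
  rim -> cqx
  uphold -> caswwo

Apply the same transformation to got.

rwe

Vowels shift forward by 8 and consonants shift forward by 11.
Applying it to got: g(cons)+11=r, o(vowel)+8=w, t(cons)+11=e.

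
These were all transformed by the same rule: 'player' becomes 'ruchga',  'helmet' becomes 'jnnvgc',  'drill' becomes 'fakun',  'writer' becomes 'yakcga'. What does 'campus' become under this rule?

Shifts by position in player: pos 0: p→r (+2), pos 1: l→u (+9), pos 2: a→c (+2), pos 3: y→h (+9) — repeating every 2. It's a Vigenère-style cipher with numeric key [2,9]: position i shifts by key[i mod 2].
For campus: c+2=e, a+9=j, m+2=o, p+9=y, u+2=w, s+9=b.

ejoywb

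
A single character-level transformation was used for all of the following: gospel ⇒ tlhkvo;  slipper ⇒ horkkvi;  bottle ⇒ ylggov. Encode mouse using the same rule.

Each pair mirrors across the alphabet (g↔t, o↔l, s↔h): positions sum to 25. Each letter is replaced by its mirror in the alphabet: a↔z, b↔y, c↔x, and so on (the Atbash cipher).
For mouse: m↔n, o↔l, u↔f, s↔h, e↔v.

nlfhv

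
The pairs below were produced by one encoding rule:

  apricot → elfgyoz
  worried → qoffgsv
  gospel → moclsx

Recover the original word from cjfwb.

shrub

a(0)→e(4) and p(15)→l(11) fit y≡23x+4 (mod 26); the inverse of 23 mod 26 is 17. This is an affine cipher: with a=0,…,z=25, each position x becomes (23x+4) mod 26.
Reversing it on cjfwb: c(2)→17·(2−4)≡18=s; j(9)→17·(9−4)≡7=h; f(5)→17·(5−4)≡17=r; w(22)→17·(22−4)≡20=u; b(1)→17·(1−4)≡1=b (all mod 26).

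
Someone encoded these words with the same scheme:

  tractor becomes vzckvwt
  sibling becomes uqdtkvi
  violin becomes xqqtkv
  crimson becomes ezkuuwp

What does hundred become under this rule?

jcpltmf

It's a Vigenère-style cipher with numeric key [2,8]: position i shifts by key[i mod 2].
Applying it to hundred: h+2=j, u+8=c, n+2=p, d+8=l, r+2=t, e+8=m, d+2=f.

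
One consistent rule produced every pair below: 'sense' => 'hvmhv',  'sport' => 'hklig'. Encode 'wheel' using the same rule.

Each pair mirrors across the alphabet (s↔h, e↔v, n↔m): positions sum to 25. Each letter is replaced by its mirror in the alphabet: a↔z, b↔y, c↔x, and so on (the Atbash cipher).
On wheel: w↔d, h↔s, e↔v, e↔v, l↔o.

dsvvo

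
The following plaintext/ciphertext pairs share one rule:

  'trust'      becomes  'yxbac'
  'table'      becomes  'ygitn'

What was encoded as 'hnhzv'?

charm

In trust: t→y is +5, r→x is +6, u→b is +7, s→a is +8 — the shift increases by 1 each position. Each letter shifts forward by (position + 5), i.e. 5, 6, 7, … — the shift grows by one for each successive letter.
Reversing it on hnhzv: h−5=c, n−6=h, h−7=a, z−8=r, v−9=m.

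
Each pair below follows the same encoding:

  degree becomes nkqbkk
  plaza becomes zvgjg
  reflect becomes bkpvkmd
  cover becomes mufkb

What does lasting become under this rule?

The shift depends on letter class: consonant d→n is +10, but vowel e→k is +6. The rule splits by letter class: vowels +6, consonants +10.
For lasting: l(cons)+10=v, a(vowel)+6=g, s(cons)+10=c, t(cons)+10=d, i(vowel)+6=o, n(cons)+10=x, g(cons)+10=q.

vgcdoxq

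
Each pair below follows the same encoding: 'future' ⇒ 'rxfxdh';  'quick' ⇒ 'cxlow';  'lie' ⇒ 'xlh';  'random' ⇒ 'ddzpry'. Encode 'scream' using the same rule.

eodhdy

The rule splits by letter class: vowels +3, consonants +12.
For scream: s(cons)+12=e, c(cons)+12=o, r(cons)+12=d, e(vowel)+3=h, a(vowel)+3=d, m(cons)+12=y.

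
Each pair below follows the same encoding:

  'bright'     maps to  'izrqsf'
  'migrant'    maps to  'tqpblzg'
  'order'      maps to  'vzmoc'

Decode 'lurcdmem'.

Letter i (0-indexed) is shifted by i+7, so successive shifts are 7, 8, 9, ….
Decoding lurcdmem: l−7=e, u−8=m, r−9=i, c−10=s, d−11=s, m−12=a, e−13=r, m−14=y.

emissary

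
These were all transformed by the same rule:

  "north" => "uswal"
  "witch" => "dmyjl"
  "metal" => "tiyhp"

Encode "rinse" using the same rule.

Shifts by position in north: pos 0: n→u (+7), pos 1: o→s (+4), pos 2: r→w (+5), pos 3: t→a (+7), pos 4: h→l (+4) — repeating every 3. A repeating key of period 3 is used — shifts +7, +4, +5 over and over.
Applying it to rinse: r+7=y, i+4=m, n+5=s, s+7=z, e+4=i.

ymszi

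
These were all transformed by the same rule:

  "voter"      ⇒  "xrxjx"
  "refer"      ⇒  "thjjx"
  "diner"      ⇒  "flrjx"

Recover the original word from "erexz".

In voter: v→x is +2, o→r is +3, t→x is +4, e→j is +5 — the shift increases by 1 each position. Each letter shifts forward by (position + 2), i.e. 2, 3, 4, … — the shift grows by one for each successive letter.
Reversing it on erexz: e−2=c, r−3=o, e−4=a, x−5=s, z−6=t.

coast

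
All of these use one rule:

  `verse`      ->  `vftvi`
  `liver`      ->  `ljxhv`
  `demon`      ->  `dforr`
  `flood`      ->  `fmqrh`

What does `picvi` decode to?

phase

Each letter shifts forward by its position index (0, 1, 2, …) — the shift grows by one for each successive letter.
Decoding picvi: p−0=p, i−1=h, c−2=a, v−3=s, i−4=e.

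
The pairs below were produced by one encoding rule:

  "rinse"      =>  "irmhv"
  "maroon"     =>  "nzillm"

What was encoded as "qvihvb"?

jersey

Letters are reflected about the middle of the alphabet (position → 25−position): Atbash.
Decoding qvihvb: q↔j, v↔e, i↔r, h↔s, v↔e, b↔y.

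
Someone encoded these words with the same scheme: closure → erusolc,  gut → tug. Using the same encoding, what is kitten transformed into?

nettik

The output letters match the input read backwards: closure reversed is erusolc. The word is simply reversed.
On kitten: reverse → nettik.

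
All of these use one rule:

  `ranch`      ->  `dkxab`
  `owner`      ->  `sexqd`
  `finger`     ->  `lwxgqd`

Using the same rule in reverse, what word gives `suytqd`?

r(17)→d(3) and a(0)→k(10) fit y≡21x+10 (mod 26); the inverse of 21 mod 26 is 5. Treating letters as 0–25, the rule is x ↦ 21x + 10 (mod 26).
Decoding suytqd: s(18)→5·(18−10)≡14=o; u(20)→5·(20−10)≡24=y; y(24)→5·(24−10)≡18=s; t(19)→5·(19−10)≡19=t; q(16)→5·(16−10)≡4=e; d(3)→5·(3−10)≡17=r (all mod 26).

oyster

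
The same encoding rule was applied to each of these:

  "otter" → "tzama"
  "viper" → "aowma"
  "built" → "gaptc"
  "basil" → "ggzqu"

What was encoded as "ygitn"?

Each letter shifts forward by (position + 5), i.e. 5, 6, 7, … — the shift grows by one for each successive letter.
Reversing it on ygitn: y−5=t, g−6=a, i−7=b, t−8=l, n−9=e.

table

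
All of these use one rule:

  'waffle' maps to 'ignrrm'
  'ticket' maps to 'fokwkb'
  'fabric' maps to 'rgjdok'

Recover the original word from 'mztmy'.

Shifts by position in waffle: pos 0: w→i (+12), pos 1: a→g (+6), pos 2: f→n (+8), pos 3: f→r (+12), pos 4: l→r (+6), pos 5: e→m (+8) — repeating every 3. A repeating key of period 3 is used — shifts +12, +6, +8 over and over.
Undoing it on mztmy: m−12=a, z−6=t, t−8=l, m−12=a, y−6=s.

atlas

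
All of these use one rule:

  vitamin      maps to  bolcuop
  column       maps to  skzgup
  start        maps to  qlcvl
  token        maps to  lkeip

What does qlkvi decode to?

store

v(21)→b(1) and i(8)→o(14) fit y≡21x+2 (mod 26); the inverse of 21 mod 26 is 5. Treating letters as 0–25, the rule is x ↦ 21x + 2 (mod 26).
Reversing it on qlkvi: q(16)→5·(16−2)≡18=s; l(11)→5·(11−2)≡19=t; k(10)→5·(10−2)≡14=o; v(21)→5·(21−2)≡17=r; i(8)→5·(8−2)≡4=e (all mod 26).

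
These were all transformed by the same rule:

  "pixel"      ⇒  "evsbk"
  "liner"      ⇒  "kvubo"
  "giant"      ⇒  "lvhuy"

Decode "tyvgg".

p(15)→e(4) and i(8)→v(21) fit y≡5x+7 (mod 26); the inverse of 5 mod 26 is 21. This is an affine cipher: with a=0,…,z=25, each position x becomes (5x+7) mod 26.
Undoing it on tyvgg: t(19)→21·(19−7)≡18=s; y(24)→21·(24−7)≡19=t; v(21)→21·(21−7)≡8=i; g(6)→21·(6−7)≡5=f; g(6)→21·(6−7)≡5=f (all mod 26).

stiff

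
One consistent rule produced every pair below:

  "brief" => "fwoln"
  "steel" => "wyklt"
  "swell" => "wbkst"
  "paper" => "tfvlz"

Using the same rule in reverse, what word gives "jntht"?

In brief: b→f is +4, r→w is +5, i→o is +6, e→l is +7 — the shift increases by 1 each position. Letter i (0-indexed) is shifted by i+4, so successive shifts are 4, 5, 6, ….
Undoing it on jntht: j−4=f, n−5=i, t−6=n, h−7=a, t−8=l.

final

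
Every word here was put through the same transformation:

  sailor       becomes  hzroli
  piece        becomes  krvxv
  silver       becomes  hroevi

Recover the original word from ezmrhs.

Each pair mirrors across the alphabet (s↔h, a↔z, i↔r): positions sum to 25. Letters are reflected about the middle of the alphabet (position → 25−position): Atbash.
Undoing it on ezmrhs: e↔v, z↔a, m↔n, r↔i, h↔s, s↔h.

vanish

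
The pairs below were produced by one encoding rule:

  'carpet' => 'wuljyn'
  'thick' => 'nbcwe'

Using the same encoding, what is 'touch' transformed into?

Compare letters: c→w is +20, a→u is +20, r→l is +20 — a constant shift. This is a Caesar cipher with shift 20.
For touch: t+20=n, o+20=i, u+20=o, c+20=w, h+20=b.

niowb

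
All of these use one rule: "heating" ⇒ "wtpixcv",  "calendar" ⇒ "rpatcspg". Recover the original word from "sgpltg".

Compare letters: h→w is +15, e→t is +15, a→p is +15 — a constant shift. This is a Caesar cipher with shift 15.
Decoding sgpltg: s−15=d, g−15=r, p−15=a, l−15=w, t−15=e, g−15=r.

drawer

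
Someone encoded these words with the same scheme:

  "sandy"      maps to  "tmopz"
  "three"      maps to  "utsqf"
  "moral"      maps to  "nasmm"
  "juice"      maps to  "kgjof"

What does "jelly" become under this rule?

kqmxz

Shifts by position in sandy: pos 0: s→t (+1), pos 1: a→m (+12), pos 2: n→o (+1), pos 3: d→p (+12) — repeating every 2. The shifts repeat in a cycle of length 2: positions 0,1,… shift by +1, +12, then the pattern repeats.
Applying it to jelly: j+1=k, e+12=q, l+1=m, l+12=x, y+1=z.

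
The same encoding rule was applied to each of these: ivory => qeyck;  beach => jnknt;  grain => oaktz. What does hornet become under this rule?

In ivory: i→q is +8, v→e is +9, o→y is +10, r→c is +11 — the shift increases by 1 each position. The shift increases by 1 at each position, starting from +8: 8, 9, 10, ….
For hornet: h+8=p, o+9=x, r+10=b, n+11=y, e+12=q, t+13=g.

pxbyqg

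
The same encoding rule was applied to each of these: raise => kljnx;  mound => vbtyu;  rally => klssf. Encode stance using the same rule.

nqlyrx

r(17)→k(10) and a(0)→l(11) fit y≡3x+11 (mod 26); the inverse of 3 mod 26 is 9. Treating letters as 0–25, the rule is x ↦ 3x + 11 (mod 26).
For stance: s(18)→3·18+11≡13=n; t(19)→3·19+11≡16=q; a(0)→3·0+11≡11=l; n(13)→3·13+11≡24=y; c(2)→3·2+11≡17=r; e(4)→3·4+11≡23=x (all mod 26).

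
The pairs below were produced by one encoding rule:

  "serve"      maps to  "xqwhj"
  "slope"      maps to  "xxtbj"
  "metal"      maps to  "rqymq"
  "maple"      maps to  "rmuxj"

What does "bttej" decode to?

whose

Shifts by position in serve: pos 0: s→x (+5), pos 1: e→q (+12), pos 2: r→w (+5), pos 3: v→h (+12) — repeating every 2. The shifts repeat in a cycle of length 2: positions 0,1,… shift by +5, +12, then the pattern repeats.
Undoing it on bttej: b−5=w, t−12=h, t−5=o, e−12=s, j−5=e.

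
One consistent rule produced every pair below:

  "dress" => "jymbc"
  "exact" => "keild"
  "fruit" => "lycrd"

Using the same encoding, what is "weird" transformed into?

In dress: d→j is +6, r→y is +7, e→m is +8, s→b is +9 — the shift increases by 1 each position. The shift increases by 1 at each position, starting from +6: 6, 7, 8, ….
Applying it to weird: w+6=c, e+7=l, i+8=q, r+9=a, d+10=n.

clqan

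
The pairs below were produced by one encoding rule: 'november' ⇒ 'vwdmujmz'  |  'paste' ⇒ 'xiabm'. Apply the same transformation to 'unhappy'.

Every letter moves 8 places later in the alphabet, wrapping around z→a.
For unhappy: u+8=c, n+8=v, h+8=p, a+8=i, p+8=x, p+8=x, y+8=g.

cvpixxg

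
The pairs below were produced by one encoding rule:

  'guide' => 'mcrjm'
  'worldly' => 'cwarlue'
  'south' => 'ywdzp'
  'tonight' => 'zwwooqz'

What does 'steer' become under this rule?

The shifts repeat in a cycle of length 3: positions 0,1,… shift by +6, +8, +9, then the pattern repeats.
On steer: s+6=y, t+8=b, e+9=n, e+6=k, r+8=z.

ybnkz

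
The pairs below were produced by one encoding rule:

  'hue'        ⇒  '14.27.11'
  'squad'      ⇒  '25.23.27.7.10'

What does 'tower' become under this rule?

h is letter #8 and maps to 14: an offset of 6. Each letter is replaced by its alphabet position (a=1..z=26) + 6.
On tower: t=20→26, o=15→21, w=23→29, e=5→11, r=18→24.

26.21.29.11.24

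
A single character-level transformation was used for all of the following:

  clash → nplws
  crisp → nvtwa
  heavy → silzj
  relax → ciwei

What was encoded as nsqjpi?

coffee

Shifts by position in clash: pos 0: c→n (+11), pos 1: l→p (+4), pos 2: a→l (+11), pos 3: s→w (+4) — repeating every 2. It's a Vigenère-style cipher with numeric key [11,4]: position i shifts by key[i mod 2].
Decoding nsqjpi: n−11=c, s−4=o, q−11=f, j−4=f, p−11=e, i−4=e.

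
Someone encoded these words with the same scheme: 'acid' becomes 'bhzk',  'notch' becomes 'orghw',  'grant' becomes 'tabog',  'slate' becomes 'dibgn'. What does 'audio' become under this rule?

a(0)→b(1) and c(2)→h(7) fit y≡3x+1 (mod 26); the inverse of 3 mod 26 is 9. Treating letters as 0–25, the rule is x ↦ 3x + 1 (mod 26).
On audio: a(0)→3·0+1≡1=b; u(20)→3·20+1≡9=j; d(3)→3·3+1≡10=k; i(8)→3·8+1≡25=z; o(14)→3·14+1≡17=r (all mod 26).

bjkzr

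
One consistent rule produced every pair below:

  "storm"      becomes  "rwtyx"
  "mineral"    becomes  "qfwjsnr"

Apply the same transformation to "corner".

wjswth

The word is reversed, then every letter is shifted forward by 5.
For corner: reverse → renroc; then shift: r+5=w, e+5=j, n+5=s, r+5=w, o+5=t, c+5=h.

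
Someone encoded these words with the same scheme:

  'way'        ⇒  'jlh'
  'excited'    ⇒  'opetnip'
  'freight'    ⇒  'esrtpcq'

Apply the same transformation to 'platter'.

The output letters match the input read backwards, each shifted +11: way reversed is yaw. Read the word backwards and shift each letter +11.
On platter: reverse → rettalp; then shift: r+11=c, e+11=p, t+11=e, t+11=e, a+11=l, l+11=w, p+11=a.

cpeelwa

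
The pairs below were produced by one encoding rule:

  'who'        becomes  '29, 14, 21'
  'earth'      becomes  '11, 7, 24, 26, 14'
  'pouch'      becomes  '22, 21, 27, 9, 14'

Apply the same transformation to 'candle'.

9, 7, 20, 10, 18, 11

w is letter #23 and maps to 29: an offset of 6. Letters become their 1-based position plus 6 (so a→7, b→8, …).
Applying it to candle: c=3→9, a=1→7, n=14→20, d=4→10, l=12→18, e=5→11.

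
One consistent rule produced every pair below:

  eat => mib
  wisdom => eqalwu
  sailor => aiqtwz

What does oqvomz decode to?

Compare letters: e→m is +8, a→i is +8, t→b is +8 — a constant shift. This is a Caesar cipher with shift 8.
Reversing it on oqvomz: o−8=g, q−8=i, v−8=n, o−8=g, m−8=e, z−8=r.

ginger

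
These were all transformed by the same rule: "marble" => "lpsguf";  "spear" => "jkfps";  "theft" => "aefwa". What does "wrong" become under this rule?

m(12)→l(11) and a(0)→p(15) fit y≡17x+15 (mod 26); the inverse of 17 mod 26 is 23. Treating letters as 0–25, the rule is x ↦ 17x + 15 (mod 26).
On wrong: w(22)→17·22+15≡25=z; r(17)→17·17+15≡18=s; o(14)→17·14+15≡19=t; n(13)→17·13+15≡2=c; g(6)→17·6+15≡13=n (all mod 26).

zstcn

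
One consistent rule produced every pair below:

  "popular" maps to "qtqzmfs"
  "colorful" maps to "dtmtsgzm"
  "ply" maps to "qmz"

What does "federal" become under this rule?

The shift depends on letter class: consonant p→q is +1, but vowel o→t is +5. The rule splits by letter class: vowels +5, consonants +1.
For federal: f(cons)+1=g, e(vowel)+5=j, d(cons)+1=e, e(vowel)+5=j, r(cons)+1=s, a(vowel)+5=f, l(cons)+1=m.

gjejsfm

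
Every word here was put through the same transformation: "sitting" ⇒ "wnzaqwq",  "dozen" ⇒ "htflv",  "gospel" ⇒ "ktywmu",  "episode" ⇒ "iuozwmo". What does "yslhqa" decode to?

In sitting: s→w is +4, i→n is +5, t→z is +6, t→a is +7 — the shift increases by 1 each position. The shift increases by 1 at each position, starting from +4: 4, 5, 6, ….
Decoding yslhqa: y−4=u, s−5=n, l−6=f, h−7=a, q−8=i, a−9=r.

unfair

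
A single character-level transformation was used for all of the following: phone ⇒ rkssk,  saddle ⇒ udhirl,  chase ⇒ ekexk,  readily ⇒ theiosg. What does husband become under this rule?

jxwggul

The shift increases by 1 at each position, starting from +2: 2, 3, 4, ….
For husband: h+2=j, u+3=x, s+4=w, b+5=g, a+6=g, n+7=u, d+8=l.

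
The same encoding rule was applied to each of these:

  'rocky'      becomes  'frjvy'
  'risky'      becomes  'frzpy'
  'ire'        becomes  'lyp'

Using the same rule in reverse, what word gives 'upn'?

The word is reversed, then every letter is shifted forward by 7.
Reversing it on upn: shift back: u−7=n, p−7=i, n−7=g → nig; then reverse → gin.

gin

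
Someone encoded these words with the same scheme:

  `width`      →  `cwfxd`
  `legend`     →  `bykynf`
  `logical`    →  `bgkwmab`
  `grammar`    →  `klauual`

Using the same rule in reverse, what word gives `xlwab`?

w(22)→c(2) and i(8)→w(22) fit y≡19x+0 (mod 26); the inverse of 19 mod 26 is 11. Each letter's alphabet position (a=0..z=25) is mapped through 19·x+0 mod 26 — an affine cipher.
Undoing it on xlwab: x(23)→11·(23−0)≡19=t; l(11)→11·(11−0)≡17=r; w(22)→11·(22−0)≡8=i; a(0)→11·(0−0)≡0=a; b(1)→11·(1−0)≡11=l (all mod 26).

trial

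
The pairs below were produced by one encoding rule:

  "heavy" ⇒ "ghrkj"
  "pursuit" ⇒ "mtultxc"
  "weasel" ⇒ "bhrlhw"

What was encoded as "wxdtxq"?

liquid

h(7)→g(6) and e(4)→h(7) fit y≡17x+17 (mod 26); the inverse of 17 mod 26 is 23. Each letter's alphabet position (a=0..z=25) is mapped through 17·x+17 mod 26 — an affine cipher.
Decoding wxdtxq: w(22)→23·(22−17)≡11=l; x(23)→23·(23−17)≡8=i; d(3)→23·(3−17)≡16=q; t(19)→23·(19−17)≡20=u; x(23)→23·(23−17)≡8=i; q(16)→23·(16−17)≡3=d (all mod 26).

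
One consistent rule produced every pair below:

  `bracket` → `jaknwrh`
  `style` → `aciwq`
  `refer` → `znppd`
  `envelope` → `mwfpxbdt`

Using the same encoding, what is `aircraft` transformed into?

Letter i (0-indexed) is shifted by i+8, so successive shifts are 8, 9, 10, ….
For aircraft: a+8=i, i+9=r, r+10=b, c+11=n, r+12=d, a+13=n, f+14=t, t+15=i.

irbndnti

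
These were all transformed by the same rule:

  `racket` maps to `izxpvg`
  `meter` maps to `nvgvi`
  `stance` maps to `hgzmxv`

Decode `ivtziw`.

regard

Each pair mirrors across the alphabet (r↔i, a↔z, c↔x): positions sum to 25. This is the alphabet-reversal cipher (Atbash): a becomes z, b becomes y, etc.
Decoding ivtziw: i↔r, v↔e, t↔g, z↔a, i↔r, w↔d.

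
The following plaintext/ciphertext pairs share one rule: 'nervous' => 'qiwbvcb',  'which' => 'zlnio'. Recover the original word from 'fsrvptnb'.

compiler

In nervous: n→q is +3, e→i is +4, r→w is +5, v→b is +6 — the shift increases by 1 each position. Letter i (0-indexed) is shifted by i+3, so successive shifts are 3, 4, 5, ….
Undoing it on fsrvptnb: f−3=c, s−4=o, r−5=m, v−6=p, p−7=i, t−8=l, n−9=e, b−10=r.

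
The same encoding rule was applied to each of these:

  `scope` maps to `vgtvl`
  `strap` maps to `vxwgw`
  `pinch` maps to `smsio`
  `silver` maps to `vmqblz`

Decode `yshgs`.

vocal

Letter i (0-indexed) is shifted by i+3, so successive shifts are 3, 4, 5, ….
Decoding yshgs: y−3=v, s−4=o, h−5=c, g−6=a, s−7=l.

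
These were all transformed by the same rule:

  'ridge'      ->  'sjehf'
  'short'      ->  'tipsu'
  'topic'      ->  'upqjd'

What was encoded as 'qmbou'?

plant

Compare letters: r→s is +1, i→j is +1, d→e is +1 — a constant shift. Each letter is shifted forward by 1 in the alphabet (a Caesar shift of +1).
Undoing it on qmbou: q−1=p, m−1=l, b−1=a, o−1=n, u−1=t.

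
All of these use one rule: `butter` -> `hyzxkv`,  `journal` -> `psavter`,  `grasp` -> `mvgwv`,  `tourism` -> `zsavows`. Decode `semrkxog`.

Shifts by position in butter: pos 0: b→h (+6), pos 1: u→y (+4), pos 2: t→z (+6), pos 3: t→x (+4) — repeating every 2. It's a Vigenère-style cipher with numeric key [6,4]: position i shifts by key[i mod 2].
Undoing it on semrkxog: s−6=m, e−4=a, m−6=g, r−4=n, k−6=e, x−4=t, o−6=i, g−4=c.

magnetic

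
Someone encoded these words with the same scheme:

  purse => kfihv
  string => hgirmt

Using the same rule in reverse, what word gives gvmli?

Each pair mirrors across the alphabet (p↔k, u↔f, r↔i): positions sum to 25. Letters are reflected about the middle of the alphabet (position → 25−position): Atbash.
Undoing it on gvmli: g↔t, v↔e, m↔n, l↔o, i↔r.

tenor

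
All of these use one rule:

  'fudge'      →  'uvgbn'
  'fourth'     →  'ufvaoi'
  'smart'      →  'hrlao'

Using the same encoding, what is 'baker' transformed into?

sldna

f(5)→u(20) and u(20)→v(21) fit y≡7x+11 (mod 26); the inverse of 7 mod 26 is 15. Treating letters as 0–25, the rule is x ↦ 7x + 11 (mod 26).
For baker: b(1)→7·1+11≡18=s; a(0)→7·0+11≡11=l; k(10)→7·10+11≡3=d; e(4)→7·4+11≡13=n; r(17)→7·17+11≡0=a (all mod 26).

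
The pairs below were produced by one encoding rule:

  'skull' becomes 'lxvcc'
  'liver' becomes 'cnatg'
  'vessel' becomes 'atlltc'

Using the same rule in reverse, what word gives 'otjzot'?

decade

Treating letters as 0–25, the rule is x ↦ 5x + 25 (mod 26).
Undoing it on otjzot: o(14)→21·(14−25)≡3=d; t(19)→21·(19−25)≡4=e; j(9)→21·(9−25)≡2=c; z(25)→21·(25−25)≡0=a; o(14)→21·(14−25)≡3=d; t(19)→21·(19−25)≡4=e (all mod 26).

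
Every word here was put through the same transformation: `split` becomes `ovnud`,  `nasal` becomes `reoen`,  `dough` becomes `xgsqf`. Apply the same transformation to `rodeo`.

s(18)→o(14) and p(15)→v(21) fit y≡15x+4 (mod 26); the inverse of 15 mod 26 is 7. Each letter's alphabet position (a=0..z=25) is mapped through 15·x+4 mod 26 — an affine cipher.
For rodeo: r(17)→15·17+4≡25=z; o(14)→15·14+4≡6=g; d(3)→15·3+4≡23=x; e(4)→15·4+4≡12=m; o(14)→15·14+4≡6=g (all mod 26).

zgxmg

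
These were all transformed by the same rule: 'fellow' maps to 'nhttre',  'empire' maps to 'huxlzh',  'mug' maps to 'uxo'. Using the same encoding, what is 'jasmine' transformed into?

The shift depends on letter class: consonant f→n is +8, but vowel e→h is +3. Two shifts are in play — +3 for a/e/i/o/u, +8 for every other letter.
On jasmine: j(cons)+8=r, a(vowel)+3=d, s(cons)+8=a, m(cons)+8=u, i(vowel)+3=l, n(cons)+8=v, e(vowel)+3=h.

rdaulvh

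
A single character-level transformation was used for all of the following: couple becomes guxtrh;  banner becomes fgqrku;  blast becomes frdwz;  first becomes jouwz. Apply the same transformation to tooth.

xurxn

Shifts by position in couple: pos 0: c→g (+4), pos 1: o→u (+6), pos 2: u→x (+3), pos 3: p→t (+4), pos 4: l→r (+6), pos 5: e→h (+3) — repeating every 3. It's a Vigenère-style cipher with numeric key [4,6,3]: position i shifts by key[i mod 3].
For tooth: t+4=x, o+6=u, o+3=r, t+4=x, h+6=n.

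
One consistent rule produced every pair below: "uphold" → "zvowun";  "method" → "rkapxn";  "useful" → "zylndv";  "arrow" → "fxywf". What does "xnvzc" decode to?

short

In uphold: u→z is +5, p→v is +6, h→o is +7, o→w is +8 — the shift increases by 1 each position. Each letter shifts forward by (position + 5), i.e. 5, 6, 7, … — the shift grows by one for each successive letter.
Undoing it on xnvzc: x−5=s, n−6=h, v−7=o, z−8=r, c−9=t.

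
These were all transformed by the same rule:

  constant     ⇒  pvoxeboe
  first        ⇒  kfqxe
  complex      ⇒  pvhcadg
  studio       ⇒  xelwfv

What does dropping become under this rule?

c(2)→p(15) and o(14)→v(21) fit y≡7x+1 (mod 26); the inverse of 7 mod 26 is 15. Each letter's alphabet position (a=0..z=25) is mapped through 7·x+1 mod 26 — an affine cipher.
On dropping: d(3)→7·3+1≡22=w; r(17)→7·17+1≡16=q; o(14)→7·14+1≡21=v; p(15)→7·15+1≡2=c; p(15)→7·15+1≡2=c; i(8)→7·8+1≡5=f; n(13)→7·13+1≡14=o; g(6)→7·6+1≡17=r (all mod 26).

wqvccfor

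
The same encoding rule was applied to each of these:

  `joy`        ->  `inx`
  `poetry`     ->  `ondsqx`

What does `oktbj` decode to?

Every letter moves 25 places later in the alphabet, wrapping around z→a.
Undoing it on oktbj: o−25=p, k−25=l, t−25=u, b−25=c, j−25=k.

pluck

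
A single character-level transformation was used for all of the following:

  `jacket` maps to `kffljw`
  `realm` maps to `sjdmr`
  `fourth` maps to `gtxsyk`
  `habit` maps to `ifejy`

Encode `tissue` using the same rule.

unvtzh

Shifts by position in jacket: pos 0: j→k (+1), pos 1: a→f (+5), pos 2: c→f (+3), pos 3: k→l (+1), pos 4: e→j (+5), pos 5: t→w (+3) — repeating every 3. The shifts repeat in a cycle of length 3: positions 0,1,… shift by +1, +5, +3, then the pattern repeats.
On tissue: t+1=u, i+5=n, s+3=v, s+1=t, u+5=z, e+3=h.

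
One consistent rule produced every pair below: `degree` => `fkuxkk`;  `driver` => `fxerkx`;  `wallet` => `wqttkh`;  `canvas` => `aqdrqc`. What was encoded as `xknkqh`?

d(3)→f(5) and e(4)→k(10) fit y≡5x+16 (mod 26); the inverse of 5 mod 26 is 21. Treating letters as 0–25, the rule is x ↦ 5x + 16 (mod 26).
Reversing it on xknkqh: x(23)→21·(23−16)≡17=r; k(10)→21·(10−16)≡4=e; n(13)→21·(13−16)≡15=p; k(10)→21·(10−16)≡4=e; q(16)→21·(16−16)≡0=a; h(7)→21·(7−16)≡19=t (all mod 26).

repeat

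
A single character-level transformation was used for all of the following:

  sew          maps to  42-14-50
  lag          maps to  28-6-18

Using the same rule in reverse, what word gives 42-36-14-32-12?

With a=1..z=26, the number is 2·pos + 4.
Reversing it on 42-36-14-32-12: 42→(42−4)÷2=19=s, 36→(36−4)÷2=16=p, 14→(14−4)÷2=5=e, 32→(32−4)÷2=14=n, 12→(12−4)÷2=4=d.

spend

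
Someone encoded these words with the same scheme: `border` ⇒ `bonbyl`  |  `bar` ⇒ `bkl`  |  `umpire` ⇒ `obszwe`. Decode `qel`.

The output letters match the input read backwards, each shifted +10: border reversed is redrob. Read the word backwards and shift each letter +10.
Undoing it on qel: shift back: q−10=g, e−10=u, l−10=b → gub; then reverse → bug.

bug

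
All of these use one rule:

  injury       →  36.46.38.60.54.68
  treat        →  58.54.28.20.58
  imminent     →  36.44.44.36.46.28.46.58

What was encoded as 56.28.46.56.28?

sense

i(#9)→36 and n(#14)→46: differences scale by 2, so n = 2·pos + 18. Each letter becomes 2×(its alphabet position, a=1..z=26) + 18.
Decoding 56.28.46.56.28: 56→(56−18)÷2=19=s, 28→(28−18)÷2=5=e, 46→(46−18)÷2=14=n, 56→(56−18)÷2=19=s, 28→(28−18)÷2=5=e.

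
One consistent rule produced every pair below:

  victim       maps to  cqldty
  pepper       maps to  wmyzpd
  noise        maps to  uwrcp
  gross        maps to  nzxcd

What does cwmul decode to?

vodka

In victim: v→c is +7, i→q is +8, c→l is +9, t→d is +10 — the shift increases by 1 each position. Each letter shifts forward by (position + 7), i.e. 7, 8, 9, … — the shift grows by one for each successive letter.
Reversing it on cwmul: c−7=v, w−8=o, m−9=d, u−10=k, l−11=a.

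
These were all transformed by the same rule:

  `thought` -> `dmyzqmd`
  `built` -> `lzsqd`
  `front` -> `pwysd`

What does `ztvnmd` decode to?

policy

Shifts by position in thought: pos 0: t→d (+10), pos 1: h→m (+5), pos 2: o→y (+10), pos 3: u→z (+5) — repeating every 2. It's a Vigenère-style cipher with numeric key [10,5]: position i shifts by key[i mod 2].
Undoing it on ztvnmd: z−10=p, t−5=o, v−10=l, n−5=i, m−10=c, d−5=y.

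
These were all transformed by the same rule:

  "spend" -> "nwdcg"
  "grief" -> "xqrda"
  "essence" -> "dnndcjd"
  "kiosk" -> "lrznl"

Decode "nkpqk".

start

Each letter's alphabet position (a=0..z=25) is mapped through 23·x+15 mod 26 — an affine cipher.
Undoing it on nkpqk: n(13)→17·(13−15)≡18=s; k(10)→17·(10−15)≡19=t; p(15)→17·(15−15)≡0=a; q(16)→17·(16−15)≡17=r; k(10)→17·(10−15)≡19=t (all mod 26).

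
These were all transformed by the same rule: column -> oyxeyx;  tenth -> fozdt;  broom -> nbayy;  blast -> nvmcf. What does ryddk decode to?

It's a Vigenère-style cipher with numeric key [12,10]: position i shifts by key[i mod 2].
Decoding ryddk: r−12=f, y−10=o, d−12=r, d−10=t, k−12=y.

forty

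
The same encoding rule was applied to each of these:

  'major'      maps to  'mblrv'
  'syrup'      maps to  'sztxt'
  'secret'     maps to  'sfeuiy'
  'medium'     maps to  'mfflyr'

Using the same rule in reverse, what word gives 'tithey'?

threat

In major: m→m is +0, a→b is +1, j→l is +2, o→r is +3 — the shift increases by 1 each position. Letter i (0-indexed) is shifted by i+0, so successive shifts are 0, 1, 2, ….
Reversing it on tithey: t−0=t, i−1=h, t−2=r, h−3=e, e−4=a, y−5=t.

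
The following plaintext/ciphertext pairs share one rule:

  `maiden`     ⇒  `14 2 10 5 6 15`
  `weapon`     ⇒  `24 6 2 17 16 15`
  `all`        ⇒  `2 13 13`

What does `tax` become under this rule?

21 2 25

Each letter is replaced by its alphabet position (a=1..z=26) + 1.
Applying it to tax: t=20→21, a=1→2, x=24→25.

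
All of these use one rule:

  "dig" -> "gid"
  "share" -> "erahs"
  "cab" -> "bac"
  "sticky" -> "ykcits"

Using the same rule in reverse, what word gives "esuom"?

The output letters match the input read backwards: dig reversed is gid. The word is simply reversed.
Decoding esuom: then reverse → mouse.

mouse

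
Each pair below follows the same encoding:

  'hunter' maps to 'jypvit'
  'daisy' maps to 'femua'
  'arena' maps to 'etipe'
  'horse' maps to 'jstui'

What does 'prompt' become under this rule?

Two shifts are in play — +4 for a/e/i/o/u, +2 for every other letter.
For prompt: p(cons)+2=r, r(cons)+2=t, o(vowel)+4=s, m(cons)+2=o, p(cons)+2=r, t(cons)+2=v.

rtsorv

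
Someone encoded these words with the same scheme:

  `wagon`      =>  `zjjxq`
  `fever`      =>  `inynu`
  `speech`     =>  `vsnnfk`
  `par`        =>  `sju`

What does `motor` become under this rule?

Vowels shift forward by 9 and consonants shift forward by 3.
Applying it to motor: m(cons)+3=p, o(vowel)+9=x, t(cons)+3=w, o(vowel)+9=x, r(cons)+3=u.

pxwxu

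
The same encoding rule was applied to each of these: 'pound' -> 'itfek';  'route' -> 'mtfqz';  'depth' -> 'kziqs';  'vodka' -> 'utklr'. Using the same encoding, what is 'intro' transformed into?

p(15)→i(8) and o(14)→t(19) fit y≡15x+17 (mod 26); the inverse of 15 mod 26 is 7. Each letter's alphabet position (a=0..z=25) is mapped through 15·x+17 mod 26 — an affine cipher.
For intro: i(8)→15·8+17≡7=h; n(13)→15·13+17≡4=e; t(19)→15·19+17≡16=q; r(17)→15·17+17≡12=m; o(14)→15·14+17≡19=t (all mod 26).

heqmt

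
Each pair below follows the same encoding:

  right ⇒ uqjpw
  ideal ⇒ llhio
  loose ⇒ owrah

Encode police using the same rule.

swoqfm

Shifts by position in right: pos 0: r→u (+3), pos 1: i→q (+8), pos 2: g→j (+3), pos 3: h→p (+8) — repeating every 2. A repeating key of period 2 is used — shifts +3, +8 over and over.
On police: p+3=s, o+8=w, l+3=o, i+8=q, c+3=f, e+8=m.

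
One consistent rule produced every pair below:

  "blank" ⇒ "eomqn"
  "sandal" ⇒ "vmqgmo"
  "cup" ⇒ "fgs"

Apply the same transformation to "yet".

The shift depends on letter class: consonant b→e is +3, but vowel a→m is +12. Two shifts are in play — +12 for a/e/i/o/u, +3 for every other letter.
For yet: y(cons)+3=b, e(vowel)+12=q, t(cons)+3=w.

bqw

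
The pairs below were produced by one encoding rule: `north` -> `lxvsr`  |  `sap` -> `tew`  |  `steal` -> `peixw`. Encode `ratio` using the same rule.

smxev

Read the word backwards and shift each letter +4.
On ratio: reverse → oitar; then shift: o+4=s, i+4=m, t+4=x, a+4=e, r+4=v.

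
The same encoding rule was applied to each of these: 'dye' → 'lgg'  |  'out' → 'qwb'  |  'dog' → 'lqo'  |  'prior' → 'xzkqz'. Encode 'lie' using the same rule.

tkg

The shift depends on letter class: consonant d→l is +8, but vowel e→g is +2. Vowels shift forward by 2 and consonants shift forward by 8.
Applying it to lie: l(cons)+8=t, i(vowel)+2=k, e(vowel)+2=g.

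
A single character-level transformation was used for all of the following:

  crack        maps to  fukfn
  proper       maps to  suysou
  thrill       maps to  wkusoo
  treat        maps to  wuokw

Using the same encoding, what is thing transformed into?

The shift depends on letter class: consonant c→f is +3, but vowel a→k is +10. Two shifts are in play — +10 for a/e/i/o/u, +3 for every other letter.
For thing: t(cons)+3=w, h(cons)+3=k, i(vowel)+10=s, n(cons)+3=q, g(cons)+3=j.

wksqj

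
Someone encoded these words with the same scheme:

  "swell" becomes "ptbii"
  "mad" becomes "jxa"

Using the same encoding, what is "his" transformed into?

efp

Each letter is shifted forward by 23 in the alphabet (a Caesar shift of +23).
On his: h+23=e, i+23=f, s+23=p.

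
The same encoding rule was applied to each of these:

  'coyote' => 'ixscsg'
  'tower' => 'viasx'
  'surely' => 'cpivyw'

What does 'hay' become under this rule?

The output letters match the input read backwards, each shifted +4: coyote reversed is etoyoc. Read the word backwards and shift each letter +4.
Applying it to hay: reverse → yah; then shift: y+4=c, a+4=e, h+4=l.

cel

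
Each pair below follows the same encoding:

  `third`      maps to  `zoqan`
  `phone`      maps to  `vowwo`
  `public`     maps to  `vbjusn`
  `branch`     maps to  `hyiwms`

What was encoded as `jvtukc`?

In third: t→z is +6, h→o is +7, i→q is +8, r→a is +9 — the shift increases by 1 each position. The shift increases by 1 at each position, starting from +6: 6, 7, 8, ….
Reversing it on jvtukc: j−6=d, v−7=o, t−8=l, u−9=l, k−10=a, c−11=r.

dollar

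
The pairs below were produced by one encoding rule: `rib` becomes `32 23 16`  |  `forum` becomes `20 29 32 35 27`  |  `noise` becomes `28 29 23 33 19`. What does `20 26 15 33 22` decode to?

Each letter is replaced by its alphabet position (a=1..z=26) + 14.
Undoing it on 20 26 15 33 22: 20→(20−14)÷1=6=f, 26→(26−14)÷1=12=l, 15→(15−14)÷1=1=a, 33→(33−14)÷1=19=s, 22→(22−14)÷1=8=h.

flash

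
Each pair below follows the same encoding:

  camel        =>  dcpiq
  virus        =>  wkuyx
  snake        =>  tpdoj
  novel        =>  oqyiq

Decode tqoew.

solar

In camel: c→d is +1, a→c is +2, m→p is +3, e→i is +4 — the shift increases by 1 each position. Letter i (0-indexed) is shifted by i+1, so successive shifts are 1, 2, 3, ….
Decoding tqoew: t−1=s, q−2=o, o−3=l, e−4=a, w−5=r.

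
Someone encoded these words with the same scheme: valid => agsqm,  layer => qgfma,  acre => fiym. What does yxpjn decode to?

Letter i (0-indexed) is shifted by i+5, so successive shifts are 5, 6, 7, ….
Decoding yxpjn: y−5=t, x−6=r, p−7=i, j−8=b, n−9=e.

tribe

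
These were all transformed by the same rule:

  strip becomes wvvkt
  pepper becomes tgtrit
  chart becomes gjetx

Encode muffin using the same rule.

The shifts repeat in a cycle of length 2: positions 0,1,… shift by +4, +2, then the pattern repeats.
For muffin: m+4=q, u+2=w, f+4=j, f+2=h, i+4=m, n+2=p.

qwjhmp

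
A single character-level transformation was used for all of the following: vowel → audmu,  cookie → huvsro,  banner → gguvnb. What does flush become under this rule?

In vowel: v→a is +5, o→u is +6, w→d is +7, e→m is +8 — the shift increases by 1 each position. Letter i (0-indexed) is shifted by i+5, so successive shifts are 5, 6, 7, ….
Applying it to flush: f+5=k, l+6=r, u+7=b, s+8=a, h+9=q.

krbaq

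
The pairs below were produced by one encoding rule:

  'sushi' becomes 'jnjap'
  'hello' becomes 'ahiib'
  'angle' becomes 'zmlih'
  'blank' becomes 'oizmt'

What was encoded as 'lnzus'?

guard

s(18)→j(9) and u(20)→n(13) fit y≡15x+25 (mod 26); the inverse of 15 mod 26 is 7. Treating letters as 0–25, the rule is x ↦ 15x + 25 (mod 26).
Undoing it on lnzus: l(11)→7·(11−25)≡6=g; n(13)→7·(13−25)≡20=u; z(25)→7·(25−25)≡0=a; u(20)→7·(20−25)≡17=r; s(18)→7·(18−25)≡3=d (all mod 26).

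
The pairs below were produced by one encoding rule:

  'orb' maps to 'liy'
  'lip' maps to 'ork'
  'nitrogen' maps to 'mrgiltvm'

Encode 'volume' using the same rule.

elofnv

Each letter is replaced by its mirror in the alphabet: a↔z, b↔y, c↔x, and so on (the Atbash cipher).
On volume: v↔e, o↔l, l↔o, u↔f, m↔n, e↔v.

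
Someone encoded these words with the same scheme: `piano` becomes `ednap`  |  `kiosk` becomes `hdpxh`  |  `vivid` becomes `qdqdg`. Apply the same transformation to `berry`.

p(15)→e(4) and i(8)→d(3) fit y≡15x+13 (mod 26); the inverse of 15 mod 26 is 7. Treating letters as 0–25, the rule is x ↦ 15x + 13 (mod 26).
Applying it to berry: b(1)→15·1+13≡2=c; e(4)→15·4+13≡21=v; r(17)→15·17+13≡8=i; r(17)→15·17+13≡8=i; y(24)→15·24+13≡9=j (all mod 26).

cviij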